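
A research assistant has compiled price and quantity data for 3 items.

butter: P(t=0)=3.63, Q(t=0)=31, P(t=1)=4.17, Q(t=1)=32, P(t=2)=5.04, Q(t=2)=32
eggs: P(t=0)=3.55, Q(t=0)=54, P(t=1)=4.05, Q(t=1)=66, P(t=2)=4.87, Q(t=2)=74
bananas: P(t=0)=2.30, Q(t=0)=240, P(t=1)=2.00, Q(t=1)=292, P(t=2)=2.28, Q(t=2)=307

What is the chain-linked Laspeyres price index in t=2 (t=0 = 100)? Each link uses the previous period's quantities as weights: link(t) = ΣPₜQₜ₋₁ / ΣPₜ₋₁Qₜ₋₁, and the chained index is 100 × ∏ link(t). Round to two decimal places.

Link t=0→t=1:
ΣP(t=1)Q(t=0) = 4.17×31 + 4.05×54 + 2.00×240 = 129.27 + 218.7 + 480 = 827.97
ΣP(t=0)Q(t=0) = 3.63×31 + 3.55×54 + 2.30×240 = 112.53 + 191.7 + 552 = 856.23
link = 827.97/856.23 = 0.966995
Link t=1→t=2:
ΣP(t=2)Q(t=1) = 5.04×32 + 4.87×66 + 2.28×292 = 161.28 + 321.42 + 665.76 = 1148.46
ΣP(t=1)Q(t=1) = 4.17×32 + 4.05×66 + 2.00×292 = 133.44 + 267.3 + 584 = 984.74
link = 1148.46/984.74 = 1.166257
Chained index = 100 × 0.966995 × 1.166257 = 112.7765

112.78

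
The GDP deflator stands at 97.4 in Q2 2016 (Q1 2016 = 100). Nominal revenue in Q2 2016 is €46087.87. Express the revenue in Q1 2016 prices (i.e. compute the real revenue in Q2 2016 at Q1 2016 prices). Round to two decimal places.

47318.14

Real = Nominal ÷ (Index/100) = 46087.87 ÷ (97.4/100)
     = 46087.87 ÷ 0.974 = 47318.1417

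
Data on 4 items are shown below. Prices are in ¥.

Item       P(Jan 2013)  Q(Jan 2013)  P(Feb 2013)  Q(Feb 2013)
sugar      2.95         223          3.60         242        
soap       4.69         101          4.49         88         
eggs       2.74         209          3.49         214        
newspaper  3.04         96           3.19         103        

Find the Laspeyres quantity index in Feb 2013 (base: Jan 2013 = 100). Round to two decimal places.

101.51

Laspeyres quantity index uses base-period prices as weights.
ΣP(Jan 2013)·Q(Feb 2013) = 2.95×242 + 4.69×88 + 2.74×214 + 3.04×103 = 713.9 + 412.72 + 586.36 + 313.12 = 2026.1
ΣP(Jan 2013)·Q(Jan 2013) = 2.95×223 + 4.69×101 + 2.74×209 + 3.04×96 = 657.85 + 473.69 + 572.66 + 291.84 = 1996.04
Index = 2026.1 / 1996.04 × 100 = 101.5060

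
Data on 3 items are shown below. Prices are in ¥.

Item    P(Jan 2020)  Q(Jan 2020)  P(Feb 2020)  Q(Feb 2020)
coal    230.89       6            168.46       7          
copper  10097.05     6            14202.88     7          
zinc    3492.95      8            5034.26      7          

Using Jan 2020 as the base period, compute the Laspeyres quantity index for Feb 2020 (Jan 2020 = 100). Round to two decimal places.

Laspeyres quantity index uses base-period prices as weights.
ΣP(Jan 2020)·Q(Feb 2020) = 230.89×7 + 10097.05×7 + 3492.95×7 = 1616.23 + 70679.35 + 24450.65 = 96746.23
ΣP(Jan 2020)·Q(Jan 2020) = 230.89×6 + 10097.05×6 + 3492.95×8 = 1385.34 + 60582.3 + 27943.6 = 89911.24
Index = 96746.23 / 89911.24 × 100 = 107.6019

107.60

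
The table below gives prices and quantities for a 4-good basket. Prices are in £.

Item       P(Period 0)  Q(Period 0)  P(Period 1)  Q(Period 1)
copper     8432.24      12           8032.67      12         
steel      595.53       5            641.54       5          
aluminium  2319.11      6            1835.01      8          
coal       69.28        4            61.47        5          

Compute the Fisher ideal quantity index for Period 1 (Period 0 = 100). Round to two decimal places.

Laspeyres component (base-period weights):
ΣP(Period 0)Q(Period 1) = 8432.24×12 + 595.53×5 + 2319.11×8 + 69.28×5 = 101186.88 + 2977.65 + 18552.88 + 346.4 = 123063.81
ΣP(Period 0)Q(Period 0) = 8432.24×12 + 595.53×5 + 2319.11×6 + 69.28×4 = 101186.88 + 2977.65 + 13914.66 + 277.12 = 118356.31
L = 123063.81 / 118356.31 × 100 = 103.9774
Paasche component (current-period weights):
ΣP(Period 1)Q(Period 1) = 8032.67×12 + 641.54×5 + 1835.01×8 + 61.47×5 = 96392.04 + 3207.7 + 14680.08 + 307.35 = 114587.17
ΣP(Period 1)Q(Period 0) = 8032.67×12 + 641.54×5 + 1835.01×6 + 61.47×4 = 96392.04 + 3207.7 + 11010.06 + 245.88 = 110855.68
P = 114587.17 / 110855.68 × 100 = 103.3661
Fisher = √(L × P) = √(103.9774 × 103.3661) = 103.6713

103.67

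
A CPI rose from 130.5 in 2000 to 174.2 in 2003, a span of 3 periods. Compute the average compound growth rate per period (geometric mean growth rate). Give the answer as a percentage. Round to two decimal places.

10.11%

Growth factor = (174.2/130.5)^(1/3) = (1.334866)^(1/3) = 1.101064
Growth rate = 1.101064 − 1 = 0.101064 = 10.1064%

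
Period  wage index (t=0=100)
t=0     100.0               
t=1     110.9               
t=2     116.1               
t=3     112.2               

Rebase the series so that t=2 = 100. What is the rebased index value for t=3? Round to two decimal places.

Rebased(t=3) = 112.2 / 116.1 × 100 = 96.6408

96.64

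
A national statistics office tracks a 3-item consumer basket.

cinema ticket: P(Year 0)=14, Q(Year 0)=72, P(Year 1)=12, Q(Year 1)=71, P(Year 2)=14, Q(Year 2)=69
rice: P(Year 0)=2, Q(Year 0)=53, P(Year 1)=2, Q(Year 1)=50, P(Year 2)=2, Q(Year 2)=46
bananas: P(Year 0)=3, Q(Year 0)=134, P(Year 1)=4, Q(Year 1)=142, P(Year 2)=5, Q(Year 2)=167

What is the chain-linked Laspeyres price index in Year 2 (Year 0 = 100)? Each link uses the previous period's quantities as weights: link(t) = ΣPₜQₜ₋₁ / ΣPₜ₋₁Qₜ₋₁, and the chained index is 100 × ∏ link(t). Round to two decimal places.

117.90

Link Year 0→Year 1:
ΣP(Year 1)Q(Year 0) = 12×72 + 2×53 + 4×134 = 864 + 106 + 536 = 1506
ΣP(Year 0)Q(Year 0) = 14×72 + 2×53 + 3×134 = 1008 + 106 + 402 = 1516
link = 1506/1516 = 0.993404
Link Year 1→Year 2:
ΣP(Year 2)Q(Year 1) = 14×71 + 2×50 + 5×142 = 994 + 100 + 710 = 1804
ΣP(Year 1)Q(Year 1) = 12×71 + 2×50 + 4×142 = 852 + 100 + 568 = 1520
link = 1804/1520 = 1.186842
Chained index = 100 × 0.993404 × 1.186842 = 117.9013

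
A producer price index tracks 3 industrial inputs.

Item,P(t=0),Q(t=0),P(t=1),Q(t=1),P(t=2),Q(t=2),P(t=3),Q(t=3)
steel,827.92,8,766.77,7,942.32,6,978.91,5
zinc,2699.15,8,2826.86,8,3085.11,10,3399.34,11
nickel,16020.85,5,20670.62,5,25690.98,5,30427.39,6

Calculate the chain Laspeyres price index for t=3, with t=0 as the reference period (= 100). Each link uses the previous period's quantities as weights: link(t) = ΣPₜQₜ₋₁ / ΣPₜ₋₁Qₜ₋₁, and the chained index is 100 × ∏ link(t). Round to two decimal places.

Link t=0→t=1:
ΣP(t=1)Q(t=0) = 766.77×8 + 2826.86×8 + 20670.62×5 = 6134.16 + 22614.88 + 103353.1 = 132102.14
ΣP(t=0)Q(t=0) = 827.92×8 + 2699.15×8 + 16020.85×5 = 6623.36 + 21593.2 + 80104.25 = 108320.81
link = 132102.14/108320.81 = 1.219545
Link t=1→t=2:
ΣP(t=2)Q(t=1) = 942.32×7 + 3085.11×8 + 25690.98×5 = 6596.24 + 24680.88 + 128454.9 = 159732.02
ΣP(t=1)Q(t=1) = 766.77×7 + 2826.86×8 + 20670.62×5 = 5367.39 + 22614.88 + 103353.1 = 131335.37
link = 159732.02/131335.37 = 1.216215
Link t=2→t=3:
ΣP(t=3)Q(t=2) = 978.91×6 + 3399.34×10 + 30427.39×5 = 5873.46 + 33993.4 + 152136.95 = 192003.81
ΣP(t=2)Q(t=2) = 942.32×6 + 3085.11×10 + 25690.98×5 = 5653.92 + 30851.1 + 128454.9 = 164959.92
link = 192003.81/164959.92 = 1.163942
Chained index = 100 × 1.219545 × 1.216215 × 1.163942 = 172.6393

172.64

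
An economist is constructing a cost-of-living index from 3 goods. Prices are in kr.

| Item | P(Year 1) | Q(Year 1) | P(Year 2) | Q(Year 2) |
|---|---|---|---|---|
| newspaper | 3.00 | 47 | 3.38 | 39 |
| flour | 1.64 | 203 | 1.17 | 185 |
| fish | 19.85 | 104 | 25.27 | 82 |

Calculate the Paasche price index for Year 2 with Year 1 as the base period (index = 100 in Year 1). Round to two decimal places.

Paasche price index uses current-period quantities as weights.
ΣP(Year 2)·Q(Year 2) = 3.38×39 + 1.17×185 + 25.27×82 = 131.82 + 216.45 + 2072.14 = 2420.41
ΣP(Year 1)·Q(Year 2) = 3.00×39 + 1.64×185 + 19.85×82 = 117 + 303.4 + 1627.7 = 2048.1
Index = 2420.41 / 2048.1 × 100 = 118.1783

118.18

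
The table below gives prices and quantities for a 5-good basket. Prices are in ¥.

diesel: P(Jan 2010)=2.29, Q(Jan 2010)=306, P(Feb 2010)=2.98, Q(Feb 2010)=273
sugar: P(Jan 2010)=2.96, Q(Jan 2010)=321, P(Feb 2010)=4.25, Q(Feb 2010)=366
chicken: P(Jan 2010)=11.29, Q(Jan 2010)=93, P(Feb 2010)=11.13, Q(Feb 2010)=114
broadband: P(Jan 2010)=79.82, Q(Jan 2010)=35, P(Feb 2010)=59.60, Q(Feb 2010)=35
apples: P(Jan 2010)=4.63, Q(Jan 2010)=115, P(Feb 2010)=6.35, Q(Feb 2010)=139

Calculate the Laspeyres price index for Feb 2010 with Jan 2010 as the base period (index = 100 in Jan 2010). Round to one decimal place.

Laspeyres price index uses base-period quantities as weights.
ΣP(Feb 2010)·Q(Jan 2010) = 2.98×306 + 4.25×321 + 11.13×93 + 59.60×35 + 6.35×115 = 911.88 + 1364.25 + 1035.09 + 2086 + 730.25 = 6127.47
ΣP(Jan 2010)·Q(Jan 2010) = 2.29×306 + 2.96×321 + 11.29×93 + 79.82×35 + 4.63×115 = 700.74 + 950.16 + 1049.97 + 2793.7 + 532.45 = 6027.02
Index = 6127.47 / 6027.02 × 100 = 101.6667

101.7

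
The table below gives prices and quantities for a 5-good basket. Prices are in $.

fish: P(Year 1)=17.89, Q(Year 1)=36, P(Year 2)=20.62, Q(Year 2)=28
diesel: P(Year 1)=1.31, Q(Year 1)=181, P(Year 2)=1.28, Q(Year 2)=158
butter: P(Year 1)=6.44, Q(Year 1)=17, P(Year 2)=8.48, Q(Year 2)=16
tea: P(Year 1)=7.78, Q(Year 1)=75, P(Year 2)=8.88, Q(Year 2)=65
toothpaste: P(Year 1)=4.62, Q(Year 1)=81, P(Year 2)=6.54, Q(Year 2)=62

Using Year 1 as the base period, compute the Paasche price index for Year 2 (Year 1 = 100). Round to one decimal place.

118.4

Paasche price index uses current-period quantities as weights.
ΣP(Year 2)·Q(Year 2) = 20.62×28 + 1.28×158 + 8.48×16 + 8.88×65 + 6.54×62 = 577.36 + 202.24 + 135.68 + 577.2 + 405.48 = 1897.96
ΣP(Year 1)·Q(Year 2) = 17.89×28 + 1.31×158 + 6.44×16 + 7.78×65 + 4.62×62 = 500.92 + 206.98 + 103.04 + 505.7 + 286.44 = 1603.08
Index = 1897.96 / 1603.08 × 100 = 118.3946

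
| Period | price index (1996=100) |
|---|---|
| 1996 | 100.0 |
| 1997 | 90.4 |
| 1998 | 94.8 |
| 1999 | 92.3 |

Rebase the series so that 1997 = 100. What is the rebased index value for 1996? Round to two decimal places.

Rebased(1996) = 100.0 / 90.4 × 100 = 110.6195

110.62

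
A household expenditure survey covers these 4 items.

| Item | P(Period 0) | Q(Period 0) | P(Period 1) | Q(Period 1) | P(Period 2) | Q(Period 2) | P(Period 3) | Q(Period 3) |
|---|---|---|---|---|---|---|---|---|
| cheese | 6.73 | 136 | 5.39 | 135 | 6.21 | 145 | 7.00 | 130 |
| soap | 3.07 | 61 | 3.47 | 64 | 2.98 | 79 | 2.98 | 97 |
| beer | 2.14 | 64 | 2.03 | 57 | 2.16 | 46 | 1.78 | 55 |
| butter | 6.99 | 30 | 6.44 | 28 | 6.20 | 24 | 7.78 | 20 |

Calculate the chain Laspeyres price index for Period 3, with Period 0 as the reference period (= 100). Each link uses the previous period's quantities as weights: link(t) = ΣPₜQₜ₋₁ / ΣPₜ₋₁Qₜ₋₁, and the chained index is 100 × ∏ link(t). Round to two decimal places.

Link Period 0→Period 1:
ΣP(Period 1)Q(Period 0) = 5.39×136 + 3.47×61 + 2.03×64 + 6.44×30 = 733.04 + 211.67 + 129.92 + 193.2 = 1267.83
ΣP(Period 0)Q(Period 0) = 6.73×136 + 3.07×61 + 2.14×64 + 6.99×30 = 915.28 + 187.27 + 136.96 + 209.7 = 1449.21
link = 1267.83/1449.21 = 0.874842
Link Period 1→Period 2:
ΣP(Period 2)Q(Period 1) = 6.21×135 + 2.98×64 + 2.16×57 + 6.20×28 = 838.35 + 190.72 + 123.12 + 173.6 = 1325.79
ΣP(Period 1)Q(Period 1) = 5.39×135 + 3.47×64 + 2.03×57 + 6.44×28 = 727.65 + 222.08 + 115.71 + 180.32 = 1245.76
link = 1325.79/1245.76 = 1.064242
Link Period 2→Period 3:
ΣP(Period 3)Q(Period 2) = 7.00×145 + 2.98×79 + 1.78×46 + 7.78×24 = 1015 + 235.42 + 81.88 + 186.72 = 1519.02
ΣP(Period 2)Q(Period 2) = 6.21×145 + 2.98×79 + 2.16×46 + 6.20×24 = 900.45 + 235.42 + 99.36 + 148.8 = 1384.03
link = 1519.02/1384.03 = 1.097534
Chained index = 100 × 0.874842 × 1.064242 × 1.097534 = 102.1852

102.19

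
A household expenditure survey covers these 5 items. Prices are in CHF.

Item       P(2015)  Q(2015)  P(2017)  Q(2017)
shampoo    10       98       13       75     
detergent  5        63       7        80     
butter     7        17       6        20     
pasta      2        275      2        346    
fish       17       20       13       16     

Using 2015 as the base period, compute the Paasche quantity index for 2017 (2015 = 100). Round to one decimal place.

97.3

Paasche quantity index uses current-period prices as weights.
ΣP(2017)·Q(2017) = 13×75 + 7×80 + 6×20 + 2×346 + 13×16 = 975 + 560 + 120 + 692 + 208 = 2555
ΣP(2017)·Q(2015) = 13×98 + 7×63 + 6×17 + 2×275 + 13×20 = 1274 + 441 + 102 + 550 + 260 = 2627
Index = 2555 / 2627 × 100 = 97.2592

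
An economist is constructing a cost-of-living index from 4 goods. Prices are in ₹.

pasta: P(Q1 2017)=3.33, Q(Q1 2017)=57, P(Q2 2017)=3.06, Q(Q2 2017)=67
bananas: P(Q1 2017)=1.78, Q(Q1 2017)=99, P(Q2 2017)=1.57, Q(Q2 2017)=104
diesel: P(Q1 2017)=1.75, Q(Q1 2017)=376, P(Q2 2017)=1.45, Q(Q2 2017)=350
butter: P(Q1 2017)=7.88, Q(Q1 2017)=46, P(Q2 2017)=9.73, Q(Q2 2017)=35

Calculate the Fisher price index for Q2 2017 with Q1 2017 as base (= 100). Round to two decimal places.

Laspeyres component (base-period weights):
ΣP(Q2 2017)Q(Q1 2017) = 3.06×57 + 1.57×99 + 1.45×376 + 9.73×46 = 174.42 + 155.43 + 545.2 + 447.58 = 1322.63
ΣP(Q1 2017)Q(Q1 2017) = 3.33×57 + 1.78×99 + 1.75×376 + 7.88×46 = 189.81 + 176.22 + 658 + 362.48 = 1386.51
L = 1322.63 / 1386.51 × 100 = 95.3927
Paasche component (current-period weights):
ΣP(Q2 2017)Q(Q2 2017) = 3.06×67 + 1.57×104 + 1.45×350 + 9.73×35 = 205.02 + 163.28 + 507.5 + 340.55 = 1216.35
ΣP(Q1 2017)Q(Q2 2017) = 3.33×67 + 1.78×104 + 1.75×350 + 7.88×35 = 223.11 + 185.12 + 612.5 + 275.8 = 1296.53
P = 1216.35 / 1296.53 × 100 = 93.8158
Fisher = √(L × P) = √(95.3927 × 93.8158) = 94.6010

94.60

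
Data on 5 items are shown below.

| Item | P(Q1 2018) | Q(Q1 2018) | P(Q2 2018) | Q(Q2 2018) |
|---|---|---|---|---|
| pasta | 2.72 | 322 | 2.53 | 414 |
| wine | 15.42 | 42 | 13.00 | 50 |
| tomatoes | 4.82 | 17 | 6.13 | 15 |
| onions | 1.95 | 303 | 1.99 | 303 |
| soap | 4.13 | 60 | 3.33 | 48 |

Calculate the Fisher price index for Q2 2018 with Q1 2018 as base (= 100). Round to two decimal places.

92.65

Laspeyres component (base-period weights):
ΣP(Q2 2018)Q(Q1 2018) = 2.53×322 + 13.00×42 + 6.13×17 + 1.99×303 + 3.33×60 = 814.66 + 546 + 104.21 + 602.97 + 199.8 = 2267.64
ΣP(Q1 2018)Q(Q1 2018) = 2.72×322 + 15.42×42 + 4.82×17 + 1.95×303 + 4.13×60 = 875.84 + 647.64 + 81.94 + 590.85 + 247.8 = 2444.07
L = 2267.64 / 2444.07 × 100 = 92.7813
Paasche component (current-period weights):
ΣP(Q2 2018)Q(Q2 2018) = 2.53×414 + 13.00×50 + 6.13×15 + 1.99×303 + 3.33×48 = 1047.42 + 650 + 91.95 + 602.97 + 159.84 = 2552.18
ΣP(Q1 2018)Q(Q2 2018) = 2.72×414 + 15.42×50 + 4.82×15 + 1.95×303 + 4.13×48 = 1126.08 + 771 + 72.3 + 590.85 + 198.24 = 2758.47
P = 2552.18 / 2758.47 × 100 = 92.5216
Fisher = √(L × P) = √(92.7813 × 92.5216) = 92.6514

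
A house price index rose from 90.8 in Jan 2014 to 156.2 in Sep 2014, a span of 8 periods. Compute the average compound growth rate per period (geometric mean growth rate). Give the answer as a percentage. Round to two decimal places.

7.02%

Growth factor = (156.2/90.8)^(1/8) = (1.720264)^(1/8) = 1.070162
Growth rate = 1.070162 − 1 = 0.070162 = 7.0162%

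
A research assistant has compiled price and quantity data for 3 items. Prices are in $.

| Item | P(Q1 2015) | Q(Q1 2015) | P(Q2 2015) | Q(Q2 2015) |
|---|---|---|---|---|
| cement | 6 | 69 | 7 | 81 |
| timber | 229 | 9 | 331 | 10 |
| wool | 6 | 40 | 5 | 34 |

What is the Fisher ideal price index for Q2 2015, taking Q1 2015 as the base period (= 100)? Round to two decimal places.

135.34

Laspeyres component (base-period weights):
ΣP(Q2 2015)Q(Q1 2015) = 7×69 + 331×9 + 5×40 = 483 + 2979 + 200 = 3662
ΣP(Q1 2015)Q(Q1 2015) = 6×69 + 229×9 + 6×40 = 414 + 2061 + 240 = 2715
L = 3662 / 2715 × 100 = 134.8803
Paasche component (current-period weights):
ΣP(Q2 2015)Q(Q2 2015) = 7×81 + 331×10 + 5×34 = 567 + 3310 + 170 = 4047
ΣP(Q1 2015)Q(Q2 2015) = 6×81 + 229×10 + 6×34 = 486 + 2290 + 204 = 2980
P = 4047 / 2980 × 100 = 135.8054
Fisher = √(L × P) = √(134.8803 × 135.8054) = 135.3420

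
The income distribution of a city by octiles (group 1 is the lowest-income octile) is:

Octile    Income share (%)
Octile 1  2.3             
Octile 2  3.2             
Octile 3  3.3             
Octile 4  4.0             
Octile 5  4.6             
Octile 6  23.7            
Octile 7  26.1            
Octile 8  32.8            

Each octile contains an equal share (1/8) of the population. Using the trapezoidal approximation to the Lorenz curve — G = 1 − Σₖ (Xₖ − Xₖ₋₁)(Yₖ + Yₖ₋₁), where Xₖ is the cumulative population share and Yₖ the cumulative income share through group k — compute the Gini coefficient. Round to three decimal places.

0.487

Cumulative income shares Yₖ: 0.0230, 0.0550, 0.0880, 0.1280, 0.1740, 0.4110, 0.6720, 1.0000
Σ (Xₖ−Xₖ₋₁)(Yₖ+Yₖ₋₁) = (1/8)(0.0230+0.0000) + (1/8)(0.0550+0.0230) + (1/8)(0.0880+0.0550) + (1/8)(0.1280+0.0880) + (1/8)(0.1740+0.1280) + (1/8)(0.4110+0.1740) + (1/8)(0.6720+0.4110) + (1/8)(1.0000+0.6720)
  = 0.0029 + 0.0097 + 0.0179 + 0.0270 + 0.0377 + 0.0731 + 0.1354 + 0.2090 = 0.5127
G = 1 − 0.5127 = 0.4873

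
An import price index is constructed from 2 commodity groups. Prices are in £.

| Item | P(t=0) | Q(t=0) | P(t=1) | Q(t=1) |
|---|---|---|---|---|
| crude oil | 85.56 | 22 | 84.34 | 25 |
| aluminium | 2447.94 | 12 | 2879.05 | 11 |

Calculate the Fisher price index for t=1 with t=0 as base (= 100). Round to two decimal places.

Laspeyres component (base-period weights):
ΣP(t=1)Q(t=0) = 84.34×22 + 2879.05×12 = 1855.48 + 34548.6 = 36404.08
ΣP(t=0)Q(t=0) = 85.56×22 + 2447.94×12 = 1882.32 + 29375.28 = 31257.6
L = 36404.08 / 31257.6 × 100 = 116.4647
Paasche component (current-period weights):
ΣP(t=1)Q(t=1) = 84.34×25 + 2879.05×11 = 2108.5 + 31669.55 = 33778.05
ΣP(t=0)Q(t=1) = 85.56×25 + 2447.94×11 = 2139 + 26927.34 = 29066.34
P = 33778.05 / 29066.34 × 100 = 116.2102
Fisher = √(L × P) = √(116.4647 × 116.2102) = 116.3374

116.34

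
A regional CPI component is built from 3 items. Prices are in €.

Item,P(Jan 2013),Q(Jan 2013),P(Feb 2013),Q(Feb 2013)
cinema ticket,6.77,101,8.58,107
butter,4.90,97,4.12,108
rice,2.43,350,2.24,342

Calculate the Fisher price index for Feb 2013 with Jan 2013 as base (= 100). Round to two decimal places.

102.08

Laspeyres component (base-period weights):
ΣP(Feb 2013)Q(Jan 2013) = 8.58×101 + 4.12×97 + 2.24×350 = 866.58 + 399.64 + 784 = 2050.22
ΣP(Jan 2013)Q(Jan 2013) = 6.77×101 + 4.90×97 + 2.43×350 = 683.77 + 475.3 + 850.5 = 2009.57
L = 2050.22 / 2009.57 × 100 = 102.0228
Paasche component (current-period weights):
ΣP(Feb 2013)Q(Feb 2013) = 8.58×107 + 4.12×108 + 2.24×342 = 918.06 + 444.96 + 766.08 = 2129.1
ΣP(Jan 2013)Q(Feb 2013) = 6.77×107 + 4.90×108 + 2.43×342 = 724.39 + 529.2 + 831.06 = 2084.65
P = 2129.1 / 2084.65 × 100 = 102.1323
Fisher = √(L × P) = √(102.0228 × 102.1323) = 102.0775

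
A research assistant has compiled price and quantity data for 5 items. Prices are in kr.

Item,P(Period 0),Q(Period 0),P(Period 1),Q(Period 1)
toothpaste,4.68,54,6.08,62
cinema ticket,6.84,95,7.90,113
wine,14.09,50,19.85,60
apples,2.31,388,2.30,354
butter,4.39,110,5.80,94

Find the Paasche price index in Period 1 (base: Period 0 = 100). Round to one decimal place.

121.7

Paasche price index uses current-period quantities as weights.
ΣP(Period 1)·Q(Period 1) = 6.08×62 + 7.90×113 + 19.85×60 + 2.30×354 + 5.80×94 = 376.96 + 892.7 + 1191 + 814.2 + 545.2 = 3820.06
ΣP(Period 0)·Q(Period 1) = 4.68×62 + 6.84×113 + 14.09×60 + 2.31×354 + 4.39×94 = 290.16 + 772.92 + 845.4 + 817.74 + 412.66 = 3138.88
Index = 3820.06 / 3138.88 × 100 = 121.7014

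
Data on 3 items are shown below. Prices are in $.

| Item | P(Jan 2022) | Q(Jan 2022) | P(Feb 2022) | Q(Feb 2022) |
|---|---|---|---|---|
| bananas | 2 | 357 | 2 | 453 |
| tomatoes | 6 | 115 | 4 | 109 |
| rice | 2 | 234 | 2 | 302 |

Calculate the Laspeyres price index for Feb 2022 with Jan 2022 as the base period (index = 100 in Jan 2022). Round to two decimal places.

Laspeyres price index uses base-period quantities as weights.
ΣP(Feb 2022)·Q(Jan 2022) = 2×357 + 4×115 + 2×234 = 714 + 460 + 468 = 1642
ΣP(Jan 2022)·Q(Jan 2022) = 2×357 + 6×115 + 2×234 = 714 + 690 + 468 = 1872
Index = 1642 / 1872 × 100 = 87.7137

87.71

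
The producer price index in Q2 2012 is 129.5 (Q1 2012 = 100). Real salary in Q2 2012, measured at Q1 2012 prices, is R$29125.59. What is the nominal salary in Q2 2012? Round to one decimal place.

37717.6

Nominal = Real × (Index/100) = 29125.59 × (129.5/100)
        = 29125.59 × 1.295 = 37717.6390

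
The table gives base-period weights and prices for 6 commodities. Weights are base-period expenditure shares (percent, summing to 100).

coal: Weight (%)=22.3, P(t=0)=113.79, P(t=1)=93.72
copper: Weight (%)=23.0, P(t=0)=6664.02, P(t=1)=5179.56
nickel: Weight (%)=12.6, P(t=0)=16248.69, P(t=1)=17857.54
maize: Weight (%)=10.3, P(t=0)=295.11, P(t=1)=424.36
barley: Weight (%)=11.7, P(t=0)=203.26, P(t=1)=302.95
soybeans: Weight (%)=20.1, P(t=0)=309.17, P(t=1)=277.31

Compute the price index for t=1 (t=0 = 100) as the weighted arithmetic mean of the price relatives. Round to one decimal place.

100.4

coal: 22.3 × (93.72/113.79) = 22.3 × 0.823622 = 18.3668
copper: 23.0 × (5179.56/6664.02) = 23.0 × 0.777243 = 17.8766
nickel: 12.6 × (17857.54/16248.69) = 12.6 × 1.099014 = 13.8476
maize: 10.3 × (424.36/295.11) = 10.3 × 1.437972 = 14.8111
barley: 11.7 × (302.95/203.26) = 11.7 × 1.490456 = 17.4383
soybeans: 20.1 × (277.31/309.17) = 20.1 × 0.896950 = 18.0287
Index = Σ wᵢ·(p₁ᵢ/p₀ᵢ) = 18.3668 + 17.8766 + 13.8476 + 14.8111 + 17.4383 + 18.0287 = 100.3691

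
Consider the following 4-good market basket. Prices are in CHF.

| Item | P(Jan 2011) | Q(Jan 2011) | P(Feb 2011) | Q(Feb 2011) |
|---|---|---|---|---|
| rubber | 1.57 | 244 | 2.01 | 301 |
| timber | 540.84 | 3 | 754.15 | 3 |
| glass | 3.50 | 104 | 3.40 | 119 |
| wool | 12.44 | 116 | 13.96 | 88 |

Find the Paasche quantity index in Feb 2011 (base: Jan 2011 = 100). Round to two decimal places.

95.23

Paasche quantity index uses current-period prices as weights.
ΣP(Feb 2011)·Q(Feb 2011) = 2.01×301 + 754.15×3 + 3.40×119 + 13.96×88 = 605.01 + 2262.45 + 404.6 + 1228.48 = 4500.54
ΣP(Feb 2011)·Q(Jan 2011) = 2.01×244 + 754.15×3 + 3.40×104 + 13.96×116 = 490.44 + 2262.45 + 353.6 + 1619.36 = 4725.85
Index = 4500.54 / 4725.85 × 100 = 95.2324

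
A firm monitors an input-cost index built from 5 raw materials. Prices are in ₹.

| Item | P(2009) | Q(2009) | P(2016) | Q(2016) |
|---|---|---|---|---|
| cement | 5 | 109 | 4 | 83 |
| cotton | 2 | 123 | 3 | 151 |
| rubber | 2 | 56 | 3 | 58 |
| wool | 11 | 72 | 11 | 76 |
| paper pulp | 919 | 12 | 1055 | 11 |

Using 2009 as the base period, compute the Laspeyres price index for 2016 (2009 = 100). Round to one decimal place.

Laspeyres price index uses base-period quantities as weights.
ΣP(2016)·Q(2009) = 4×109 + 3×123 + 3×56 + 11×72 + 1055×12 = 436 + 369 + 168 + 792 + 12660 = 14425
ΣP(2009)·Q(2009) = 5×109 + 2×123 + 2×56 + 11×72 + 919×12 = 545 + 246 + 112 + 792 + 11028 = 12723
Index = 14425 / 12723 × 100 = 113.3773

113.4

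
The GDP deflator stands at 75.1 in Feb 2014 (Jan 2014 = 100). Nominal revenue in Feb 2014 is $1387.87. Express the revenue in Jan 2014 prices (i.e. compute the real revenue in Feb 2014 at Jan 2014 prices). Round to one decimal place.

Real = Nominal ÷ (Index/100) = 1387.87 ÷ (75.1/100)
     = 1387.87 ÷ 0.751 = 1848.0293

1848.0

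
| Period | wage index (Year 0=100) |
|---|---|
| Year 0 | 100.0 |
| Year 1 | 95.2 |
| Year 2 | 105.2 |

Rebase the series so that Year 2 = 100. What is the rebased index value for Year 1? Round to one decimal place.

90.5

Rebased(Year 1) = 95.2 / 105.2 × 100 = 90.4943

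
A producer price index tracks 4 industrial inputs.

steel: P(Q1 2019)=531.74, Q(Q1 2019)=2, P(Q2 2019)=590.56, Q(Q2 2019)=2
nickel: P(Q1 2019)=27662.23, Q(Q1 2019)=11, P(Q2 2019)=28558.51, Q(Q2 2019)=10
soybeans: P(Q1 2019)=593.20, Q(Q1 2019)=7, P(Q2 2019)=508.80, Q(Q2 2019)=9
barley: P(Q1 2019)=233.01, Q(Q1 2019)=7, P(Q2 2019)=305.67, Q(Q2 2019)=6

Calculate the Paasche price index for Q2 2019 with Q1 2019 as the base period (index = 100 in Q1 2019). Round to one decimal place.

103.1

Paasche price index uses current-period quantities as weights.
ΣP(Q2 2019)·Q(Q2 2019) = 590.56×2 + 28558.51×10 + 508.80×9 + 305.67×6 = 1181.12 + 285585.1 + 4579.2 + 1834.02 = 293179.44
ΣP(Q1 2019)·Q(Q2 2019) = 531.74×2 + 27662.23×10 + 593.20×9 + 233.01×6 = 1063.48 + 276622.3 + 5338.8 + 1398.06 = 284422.64
Index = 293179.44 / 284422.64 × 100 = 103.0788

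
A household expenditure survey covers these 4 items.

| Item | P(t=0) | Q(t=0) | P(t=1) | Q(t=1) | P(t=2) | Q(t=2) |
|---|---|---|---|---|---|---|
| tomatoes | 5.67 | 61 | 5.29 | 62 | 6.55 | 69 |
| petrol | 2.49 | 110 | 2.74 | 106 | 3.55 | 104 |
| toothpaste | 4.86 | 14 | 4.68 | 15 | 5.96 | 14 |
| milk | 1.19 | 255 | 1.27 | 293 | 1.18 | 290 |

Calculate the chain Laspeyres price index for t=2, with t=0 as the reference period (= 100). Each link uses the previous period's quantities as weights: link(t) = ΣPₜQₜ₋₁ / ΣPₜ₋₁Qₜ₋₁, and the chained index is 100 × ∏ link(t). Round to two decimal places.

117.35

Link t=0→t=1:
ΣP(t=1)Q(t=0) = 5.29×61 + 2.74×110 + 4.68×14 + 1.27×255 = 322.69 + 301.4 + 65.52 + 323.85 = 1013.46
ΣP(t=0)Q(t=0) = 5.67×61 + 2.49×110 + 4.86×14 + 1.19×255 = 345.87 + 273.9 + 68.04 + 303.45 = 991.26
link = 1013.46/991.26 = 1.022396
Link t=1→t=2:
ΣP(t=2)Q(t=1) = 6.55×62 + 3.55×106 + 5.96×15 + 1.18×293 = 406.1 + 376.3 + 89.4 + 345.74 = 1217.54
ΣP(t=1)Q(t=1) = 5.29×62 + 2.74×106 + 4.68×15 + 1.27×293 = 327.98 + 290.44 + 70.2 + 372.11 = 1060.73
link = 1217.54/1060.73 = 1.147832
Chained index = 100 × 1.022396 × 1.147832 = 117.3539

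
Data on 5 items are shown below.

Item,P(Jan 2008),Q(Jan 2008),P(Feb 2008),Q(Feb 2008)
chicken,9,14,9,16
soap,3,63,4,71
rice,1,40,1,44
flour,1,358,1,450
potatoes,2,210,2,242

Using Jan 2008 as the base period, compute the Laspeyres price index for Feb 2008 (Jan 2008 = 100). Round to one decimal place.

105.6

Laspeyres price index uses base-period quantities as weights.
ΣP(Feb 2008)·Q(Jan 2008) = 9×14 + 4×63 + 1×40 + 1×358 + 2×210 = 126 + 252 + 40 + 358 + 420 = 1196
ΣP(Jan 2008)·Q(Jan 2008) = 9×14 + 3×63 + 1×40 + 1×358 + 2×210 = 126 + 189 + 40 + 358 + 420 = 1133
Index = 1196 / 1133 × 100 = 105.5605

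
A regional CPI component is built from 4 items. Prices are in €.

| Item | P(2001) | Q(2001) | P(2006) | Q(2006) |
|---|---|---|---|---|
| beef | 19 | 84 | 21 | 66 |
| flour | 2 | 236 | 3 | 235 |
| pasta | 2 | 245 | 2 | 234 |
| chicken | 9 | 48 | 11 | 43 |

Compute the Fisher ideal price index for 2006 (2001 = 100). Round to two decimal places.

117.14

Laspeyres component (base-period weights):
ΣP(2006)Q(2001) = 21×84 + 3×236 + 2×245 + 11×48 = 1764 + 708 + 490 + 528 = 3490
ΣP(2001)Q(2001) = 19×84 + 2×236 + 2×245 + 9×48 = 1596 + 472 + 490 + 432 = 2990
L = 3490 / 2990 × 100 = 116.7224
Paasche component (current-period weights):
ΣP(2006)Q(2006) = 21×66 + 3×235 + 2×234 + 11×43 = 1386 + 705 + 468 + 473 = 3032
ΣP(2001)Q(2006) = 19×66 + 2×235 + 2×234 + 9×43 = 1254 + 470 + 468 + 387 = 2579
P = 3032 / 2579 × 100 = 117.5649
Fisher = √(L × P) = √(116.7224 × 117.5649) = 117.1429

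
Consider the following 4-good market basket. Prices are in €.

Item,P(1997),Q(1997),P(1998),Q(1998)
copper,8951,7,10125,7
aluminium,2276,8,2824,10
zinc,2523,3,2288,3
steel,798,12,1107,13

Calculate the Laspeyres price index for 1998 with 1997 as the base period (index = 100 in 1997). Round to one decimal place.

Laspeyres price index uses base-period quantities as weights.
ΣP(1998)·Q(1997) = 10125×7 + 2824×8 + 2288×3 + 1107×12 = 70875 + 22592 + 6864 + 13284 = 113615
ΣP(1997)·Q(1997) = 8951×7 + 2276×8 + 2523×3 + 798×12 = 62657 + 18208 + 7569 + 9576 = 98010
Index = 113615 / 98010 × 100 = 115.9218

115.9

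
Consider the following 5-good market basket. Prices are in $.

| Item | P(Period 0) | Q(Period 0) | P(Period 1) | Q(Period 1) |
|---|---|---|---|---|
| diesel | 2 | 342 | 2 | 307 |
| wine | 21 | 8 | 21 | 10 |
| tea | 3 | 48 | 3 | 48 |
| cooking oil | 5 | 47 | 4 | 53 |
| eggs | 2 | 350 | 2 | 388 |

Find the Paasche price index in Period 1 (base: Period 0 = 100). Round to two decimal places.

Paasche price index uses current-period quantities as weights.
ΣP(Period 1)·Q(Period 1) = 2×307 + 21×10 + 3×48 + 4×53 + 2×388 = 614 + 210 + 144 + 212 + 776 = 1956
ΣP(Period 0)·Q(Period 1) = 2×307 + 21×10 + 3×48 + 5×53 + 2×388 = 614 + 210 + 144 + 265 + 776 = 2009
Index = 1956 / 2009 × 100 = 97.3619

97.36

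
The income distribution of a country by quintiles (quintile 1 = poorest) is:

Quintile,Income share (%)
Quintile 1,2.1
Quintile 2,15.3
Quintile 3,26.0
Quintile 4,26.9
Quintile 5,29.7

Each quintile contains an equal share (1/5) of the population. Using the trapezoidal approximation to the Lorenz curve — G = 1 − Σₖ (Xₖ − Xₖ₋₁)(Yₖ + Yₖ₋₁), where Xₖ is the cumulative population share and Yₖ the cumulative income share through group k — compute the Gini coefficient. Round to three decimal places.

Cumulative income shares Yₖ: 0.0210, 0.1740, 0.4340, 0.7030, 1.0000
Σ (Xₖ−Xₖ₋₁)(Yₖ+Yₖ₋₁) = (1/5)(0.0210+0.0000) + (1/5)(0.1740+0.0210) + (1/5)(0.4340+0.1740) + (1/5)(0.7030+0.4340) + (1/5)(1.0000+0.7030)
  = 0.0042 + 0.0390 + 0.1216 + 0.2274 + 0.3406 = 0.7328
G = 1 − 0.7328 = 0.2672

0.267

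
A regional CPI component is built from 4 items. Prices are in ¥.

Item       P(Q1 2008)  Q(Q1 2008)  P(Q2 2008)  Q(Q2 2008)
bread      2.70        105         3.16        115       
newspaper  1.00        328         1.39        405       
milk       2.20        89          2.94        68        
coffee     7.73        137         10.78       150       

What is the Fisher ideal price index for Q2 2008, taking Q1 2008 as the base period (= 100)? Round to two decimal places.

135.43

Laspeyres component (base-period weights):
ΣP(Q2 2008)Q(Q1 2008) = 3.16×105 + 1.39×328 + 2.94×89 + 10.78×137 = 331.8 + 455.92 + 261.66 + 1476.86 = 2526.24
ΣP(Q1 2008)Q(Q1 2008) = 2.70×105 + 1.00×328 + 2.20×89 + 7.73×137 = 283.5 + 328 + 195.8 + 1059.01 = 1866.31
L = 2526.24 / 1866.31 × 100 = 135.3601
Paasche component (current-period weights):
ΣP(Q2 2008)Q(Q2 2008) = 3.16×115 + 1.39×405 + 2.94×68 + 10.78×150 = 363.4 + 562.95 + 199.92 + 1617 = 2743.27
ΣP(Q1 2008)Q(Q2 2008) = 2.70×115 + 1.00×405 + 2.20×68 + 7.73×150 = 310.5 + 405 + 149.6 + 1159.5 = 2024.6
P = 2743.27 / 2024.6 × 100 = 135.4969
Fisher = √(L × P) = √(135.3601 × 135.4969) = 135.4285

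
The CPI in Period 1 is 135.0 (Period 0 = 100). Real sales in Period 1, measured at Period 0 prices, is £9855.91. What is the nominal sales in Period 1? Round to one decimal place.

Nominal = Real × (Index/100) = 9855.91 × (135.0/100)
        = 9855.91 × 1.350 = 13305.4785

13305.5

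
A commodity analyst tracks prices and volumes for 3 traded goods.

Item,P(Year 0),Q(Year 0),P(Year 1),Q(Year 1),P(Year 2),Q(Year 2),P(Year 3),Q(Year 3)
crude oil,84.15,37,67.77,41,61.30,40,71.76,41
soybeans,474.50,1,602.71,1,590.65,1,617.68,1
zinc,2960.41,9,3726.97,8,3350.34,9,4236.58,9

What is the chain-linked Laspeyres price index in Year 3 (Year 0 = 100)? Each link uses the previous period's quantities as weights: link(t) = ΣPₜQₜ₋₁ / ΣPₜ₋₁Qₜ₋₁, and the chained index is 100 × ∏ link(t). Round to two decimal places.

Link Year 0→Year 1:
ΣP(Year 1)Q(Year 0) = 67.77×37 + 602.71×1 + 3726.97×9 = 2507.49 + 602.71 + 33542.73 = 36652.93
ΣP(Year 0)Q(Year 0) = 84.15×37 + 474.50×1 + 2960.41×9 = 3113.55 + 474.5 + 26643.69 = 30231.74
link = 36652.93/30231.74 = 1.212399
Link Year 1→Year 2:
ΣP(Year 2)Q(Year 1) = 61.30×41 + 590.65×1 + 3350.34×8 = 2513.3 + 590.65 + 26802.72 = 29906.67
ΣP(Year 1)Q(Year 1) = 67.77×41 + 602.71×1 + 3726.97×8 = 2778.57 + 602.71 + 29815.76 = 33197.04
link = 29906.67/33197.04 = 0.900884
Link Year 2→Year 3:
ΣP(Year 3)Q(Year 2) = 71.76×40 + 617.68×1 + 4236.58×9 = 2870.4 + 617.68 + 38129.22 = 41617.3
ΣP(Year 2)Q(Year 2) = 61.30×40 + 590.65×1 + 3350.34×9 = 2452 + 590.65 + 30153.06 = 33195.71
link = 41617.3/33195.71 = 1.253695
Chained index = 100 × 1.212399 × 0.900884 × 1.253695 = 136.9324

136.93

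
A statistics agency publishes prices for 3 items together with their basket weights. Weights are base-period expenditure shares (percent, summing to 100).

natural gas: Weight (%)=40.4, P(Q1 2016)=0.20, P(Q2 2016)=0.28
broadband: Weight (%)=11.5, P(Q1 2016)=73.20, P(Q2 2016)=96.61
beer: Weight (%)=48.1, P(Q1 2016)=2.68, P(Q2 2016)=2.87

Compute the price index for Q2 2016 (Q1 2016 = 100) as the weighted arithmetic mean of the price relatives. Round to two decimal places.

123.25

natural gas: 40.4 × (0.28/0.20) = 40.4 × 1.400000 = 56.5600
broadband: 11.5 × (96.61/73.20) = 11.5 × 1.319809 = 15.1778
beer: 48.1 × (2.87/2.68) = 48.1 × 1.070896 = 51.5101
Index = Σ wᵢ·(p₁ᵢ/p₀ᵢ) = 56.5600 + 15.1778 + 51.5101 = 123.2479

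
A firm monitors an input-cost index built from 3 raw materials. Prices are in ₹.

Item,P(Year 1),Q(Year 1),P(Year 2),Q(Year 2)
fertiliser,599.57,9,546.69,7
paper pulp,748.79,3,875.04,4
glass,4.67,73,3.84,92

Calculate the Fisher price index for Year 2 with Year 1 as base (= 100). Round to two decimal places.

Laspeyres component (base-period weights):
ΣP(Year 2)Q(Year 1) = 546.69×9 + 875.04×3 + 3.84×73 = 4920.21 + 2625.12 + 280.32 = 7825.65
ΣP(Year 1)Q(Year 1) = 599.57×9 + 748.79×3 + 4.67×73 = 5396.13 + 2246.37 + 340.91 = 7983.41
L = 7825.65 / 7983.41 × 100 = 98.0239
Paasche component (current-period weights):
ΣP(Year 2)Q(Year 2) = 546.69×7 + 875.04×4 + 3.84×92 = 3826.83 + 3500.16 + 353.28 = 7680.27
ΣP(Year 1)Q(Year 2) = 599.57×7 + 748.79×4 + 4.67×92 = 4196.99 + 2995.16 + 429.64 = 7621.79
P = 7680.27 / 7621.79 × 100 = 100.7673
Fisher = √(L × P) = √(98.0239 × 100.7673) = 99.3861

99.39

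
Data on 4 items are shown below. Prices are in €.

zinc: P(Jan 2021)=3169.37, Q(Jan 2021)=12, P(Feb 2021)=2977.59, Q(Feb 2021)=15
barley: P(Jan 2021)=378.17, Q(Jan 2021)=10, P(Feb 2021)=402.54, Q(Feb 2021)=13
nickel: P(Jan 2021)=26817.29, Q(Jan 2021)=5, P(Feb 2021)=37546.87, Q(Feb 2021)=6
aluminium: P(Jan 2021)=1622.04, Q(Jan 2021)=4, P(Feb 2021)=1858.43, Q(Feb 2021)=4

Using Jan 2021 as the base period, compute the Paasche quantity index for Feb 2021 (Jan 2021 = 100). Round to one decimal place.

Paasche quantity index uses current-period prices as weights.
ΣP(Feb 2021)·Q(Feb 2021) = 2977.59×15 + 402.54×13 + 37546.87×6 + 1858.43×4 = 44663.85 + 5233.02 + 225281.22 + 7433.72 = 282611.81
ΣP(Feb 2021)·Q(Jan 2021) = 2977.59×12 + 402.54×10 + 37546.87×5 + 1858.43×4 = 35731.08 + 4025.4 + 187734.35 + 7433.72 = 234924.55
Index = 282611.81 / 234924.55 × 100 = 120.2990

120.3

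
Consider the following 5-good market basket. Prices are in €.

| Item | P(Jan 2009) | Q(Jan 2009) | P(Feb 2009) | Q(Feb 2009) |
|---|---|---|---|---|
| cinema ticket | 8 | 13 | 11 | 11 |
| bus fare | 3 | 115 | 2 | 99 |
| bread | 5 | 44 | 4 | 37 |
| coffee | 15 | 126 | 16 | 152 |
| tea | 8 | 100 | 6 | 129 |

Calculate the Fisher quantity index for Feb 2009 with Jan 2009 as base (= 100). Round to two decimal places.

Laspeyres component (base-period weights):
ΣP(Jan 2009)Q(Feb 2009) = 8×11 + 3×99 + 5×37 + 15×152 + 8×129 = 88 + 297 + 185 + 2280 + 1032 = 3882
ΣP(Jan 2009)Q(Jan 2009) = 8×13 + 3×115 + 5×44 + 15×126 + 8×100 = 104 + 345 + 220 + 1890 + 800 = 3359
L = 3882 / 3359 × 100 = 115.5701
Paasche component (current-period weights):
ΣP(Feb 2009)Q(Feb 2009) = 11×11 + 2×99 + 4×37 + 16×152 + 6×129 = 121 + 198 + 148 + 2432 + 774 = 3673
ΣP(Feb 2009)Q(Jan 2009) = 11×13 + 2×115 + 4×44 + 16×126 + 6×100 = 143 + 230 + 176 + 2016 + 600 = 3165
P = 3673 / 3165 × 100 = 116.0506
Fisher = √(L × P) = √(115.5701 × 116.0506) = 115.8101

115.81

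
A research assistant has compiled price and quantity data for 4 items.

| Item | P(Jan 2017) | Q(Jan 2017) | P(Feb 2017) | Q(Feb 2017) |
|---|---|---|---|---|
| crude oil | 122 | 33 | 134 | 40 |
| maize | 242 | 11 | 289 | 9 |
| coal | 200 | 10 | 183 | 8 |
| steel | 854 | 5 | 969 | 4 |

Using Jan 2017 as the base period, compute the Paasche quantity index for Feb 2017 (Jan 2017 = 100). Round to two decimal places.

93.17

Paasche quantity index uses current-period prices as weights.
ΣP(Feb 2017)·Q(Feb 2017) = 134×40 + 289×9 + 183×8 + 969×4 = 5360 + 2601 + 1464 + 3876 = 13301
ΣP(Feb 2017)·Q(Jan 2017) = 134×33 + 289×11 + 183×10 + 969×5 = 4422 + 3179 + 1830 + 4845 = 14276
Index = 13301 / 14276 × 100 = 93.1704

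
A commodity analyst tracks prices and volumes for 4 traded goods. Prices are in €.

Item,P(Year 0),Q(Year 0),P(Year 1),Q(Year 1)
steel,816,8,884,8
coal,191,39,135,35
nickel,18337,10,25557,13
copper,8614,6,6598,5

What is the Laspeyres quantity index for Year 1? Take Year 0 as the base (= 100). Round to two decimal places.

118.32

Laspeyres quantity index uses base-period prices as weights.
ΣP(Year 0)·Q(Year 1) = 816×8 + 191×35 + 18337×13 + 8614×5 = 6528 + 6685 + 238381 + 43070 = 294664
ΣP(Year 0)·Q(Year 0) = 816×8 + 191×39 + 18337×10 + 8614×6 = 6528 + 7449 + 183370 + 51684 = 249031
Index = 294664 / 249031 × 100 = 118.3242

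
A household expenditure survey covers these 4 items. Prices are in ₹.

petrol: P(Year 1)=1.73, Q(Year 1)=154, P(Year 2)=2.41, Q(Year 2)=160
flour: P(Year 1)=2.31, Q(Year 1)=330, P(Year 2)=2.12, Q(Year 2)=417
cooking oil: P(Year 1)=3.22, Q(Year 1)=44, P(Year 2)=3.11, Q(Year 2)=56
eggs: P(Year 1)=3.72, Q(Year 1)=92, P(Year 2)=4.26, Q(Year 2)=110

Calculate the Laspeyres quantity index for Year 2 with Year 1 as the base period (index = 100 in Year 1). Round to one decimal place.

Laspeyres quantity index uses base-period prices as weights.
ΣP(Year 1)·Q(Year 2) = 1.73×160 + 2.31×417 + 3.22×56 + 3.72×110 = 276.8 + 963.27 + 180.32 + 409.2 = 1829.59
ΣP(Year 1)·Q(Year 1) = 1.73×154 + 2.31×330 + 3.22×44 + 3.72×92 = 266.42 + 762.3 + 141.68 + 342.24 = 1512.64
Index = 1829.59 / 1512.64 × 100 = 120.9534

121.0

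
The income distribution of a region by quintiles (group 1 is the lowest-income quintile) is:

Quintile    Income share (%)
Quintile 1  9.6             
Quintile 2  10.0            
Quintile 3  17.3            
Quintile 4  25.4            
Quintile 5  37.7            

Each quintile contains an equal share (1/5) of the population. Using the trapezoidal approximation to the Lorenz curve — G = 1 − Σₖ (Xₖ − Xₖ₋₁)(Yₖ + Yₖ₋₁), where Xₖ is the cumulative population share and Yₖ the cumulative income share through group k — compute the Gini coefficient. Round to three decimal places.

Cumulative income shares Yₖ: 0.0960, 0.1960, 0.3690, 0.6230, 1.0000
Σ (Xₖ−Xₖ₋₁)(Yₖ+Yₖ₋₁) = (1/5)(0.0960+0.0000) + (1/5)(0.1960+0.0960) + (1/5)(0.3690+0.1960) + (1/5)(0.6230+0.3690) + (1/5)(1.0000+0.6230)
  = 0.0192 + 0.0584 + 0.1130 + 0.1984 + 0.3246 = 0.7136
G = 1 − 0.7136 = 0.2864

0.286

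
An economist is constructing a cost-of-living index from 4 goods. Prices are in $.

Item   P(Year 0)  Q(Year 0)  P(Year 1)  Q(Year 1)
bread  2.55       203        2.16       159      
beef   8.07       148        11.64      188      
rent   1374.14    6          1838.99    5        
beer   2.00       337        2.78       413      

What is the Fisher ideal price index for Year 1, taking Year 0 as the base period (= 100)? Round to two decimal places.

Laspeyres component (base-period weights):
ΣP(Year 1)Q(Year 0) = 2.16×203 + 11.64×148 + 1838.99×6 + 2.78×337 = 438.48 + 1722.72 + 11033.94 + 936.86 = 14132
ΣP(Year 0)Q(Year 0) = 2.55×203 + 8.07×148 + 1374.14×6 + 2.00×337 = 517.65 + 1194.36 + 8244.84 + 674 = 10630.85
L = 14132 / 10630.85 × 100 = 132.9339
Paasche component (current-period weights):
ΣP(Year 1)Q(Year 1) = 2.16×159 + 11.64×188 + 1838.99×5 + 2.78×413 = 343.44 + 2188.32 + 9194.95 + 1148.14 = 12874.85
ΣP(Year 0)Q(Year 1) = 2.55×159 + 8.07×188 + 1374.14×5 + 2.00×413 = 405.45 + 1517.16 + 6870.7 + 826 = 9619.31
P = 12874.85 / 9619.31 × 100 = 133.8438
Fisher = √(L × P) = √(132.9339 × 133.8438) = 133.3881

133.39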